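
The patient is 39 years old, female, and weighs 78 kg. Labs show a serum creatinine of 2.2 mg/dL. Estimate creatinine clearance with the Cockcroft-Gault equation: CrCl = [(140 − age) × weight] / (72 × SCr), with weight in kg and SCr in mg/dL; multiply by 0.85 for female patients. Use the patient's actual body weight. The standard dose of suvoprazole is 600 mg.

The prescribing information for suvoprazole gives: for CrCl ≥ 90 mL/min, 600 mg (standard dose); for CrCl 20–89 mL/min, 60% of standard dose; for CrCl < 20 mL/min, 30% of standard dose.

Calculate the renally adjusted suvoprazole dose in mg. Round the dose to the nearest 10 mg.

360 mg

CrCl = (140 − 39) × 78 / (72 × 2.2) × 0.85 = 7878.0 / 158.40 × 0.85 ≈ 42.3 mL/min
CrCl ≈ 42 mL/min → bracket 20–89 mL/min.
60% of 600 mg = 360 mg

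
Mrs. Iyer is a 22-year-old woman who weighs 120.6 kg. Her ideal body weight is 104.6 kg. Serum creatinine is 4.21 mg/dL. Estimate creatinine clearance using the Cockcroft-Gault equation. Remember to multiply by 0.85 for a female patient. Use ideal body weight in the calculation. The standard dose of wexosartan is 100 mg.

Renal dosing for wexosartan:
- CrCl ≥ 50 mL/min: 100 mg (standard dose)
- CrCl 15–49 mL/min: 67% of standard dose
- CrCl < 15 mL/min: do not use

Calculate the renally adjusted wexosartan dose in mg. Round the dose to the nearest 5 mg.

65 mg

CrCl = (140 − 22) × 104.6 / (72 × 4.21) × 0.85 = 12342.8 / 303.12 × 0.85 ≈ 34.6 mL/min
CrCl ≈ 35 mL/min → bracket 15–49 mL/min.
67% of 100 mg = 67 mg → 65 mg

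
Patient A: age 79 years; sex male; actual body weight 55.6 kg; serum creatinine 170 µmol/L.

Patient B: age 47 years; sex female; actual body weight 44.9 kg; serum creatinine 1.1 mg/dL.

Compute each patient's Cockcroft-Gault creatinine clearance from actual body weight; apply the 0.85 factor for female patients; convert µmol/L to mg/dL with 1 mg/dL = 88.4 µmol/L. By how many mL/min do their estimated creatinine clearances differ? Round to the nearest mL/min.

Patient A: SCr = 170 / 88.4 = 1.923 mg/dL
Patient A: CrCl = (140 − 79) × 55.6 / (72 × 1.923) = 3391.6 / 138.46 ≈ 24.5 mL/min
Patient B: CrCl = (140 − 47) × 44.9 / (72 × 1.1) × 0.85 = 4175.7 / 79.20 × 0.85 ≈ 44.8 mL/min
|24.5 − 44.8| = 20.3 mL/min

20 mL/min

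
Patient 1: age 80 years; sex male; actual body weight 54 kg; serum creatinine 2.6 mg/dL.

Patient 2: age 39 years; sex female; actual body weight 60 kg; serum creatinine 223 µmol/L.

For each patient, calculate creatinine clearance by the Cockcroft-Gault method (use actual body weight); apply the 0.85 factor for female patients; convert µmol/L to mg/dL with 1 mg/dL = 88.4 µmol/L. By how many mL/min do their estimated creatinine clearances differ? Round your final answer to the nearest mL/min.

11 mL/min

Patient 1: CrCl = (140 − 80) × 54 / (72 × 2.6) = 3240.0 / 187.20 ≈ 17.3 mL/min
Patient 2: SCr = 223 / 88.4 = 2.523 mg/dL
Patient 2: CrCl = (140 − 39) × 60 / (72 × 2.523) × 0.85 = 6060.0 / 181.66 × 0.85 ≈ 28.4 mL/min
|17.3 − 28.4| = 11.1 mL/min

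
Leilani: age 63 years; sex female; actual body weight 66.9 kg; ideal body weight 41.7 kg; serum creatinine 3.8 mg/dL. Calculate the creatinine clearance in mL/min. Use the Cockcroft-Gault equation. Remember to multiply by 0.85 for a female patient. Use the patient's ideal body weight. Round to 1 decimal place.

10.0 mL/min

CrCl = (140 − 63) × 41.7 / (72 × 3.8) × 0.85 = 3210.9 / 273.60 × 0.85 ≈ 10.0 mL/min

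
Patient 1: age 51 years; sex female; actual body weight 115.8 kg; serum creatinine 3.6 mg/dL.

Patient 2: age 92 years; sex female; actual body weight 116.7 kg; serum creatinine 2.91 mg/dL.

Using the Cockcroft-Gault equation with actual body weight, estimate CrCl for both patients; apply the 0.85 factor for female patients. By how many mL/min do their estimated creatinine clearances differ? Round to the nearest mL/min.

11 mL/min

Patient 1: CrCl = (140 − 51) × 115.8 / (72 × 3.6) × 0.85 = 10306.2 / 259.20 × 0.85 ≈ 33.8 mL/min
Patient 2: CrCl = (140 − 92) × 116.7 / (72 × 2.91) × 0.85 = 5601.6 / 209.52 × 0.85 ≈ 22.7 mL/min
|33.8 − 22.7| = 11.1 mL/min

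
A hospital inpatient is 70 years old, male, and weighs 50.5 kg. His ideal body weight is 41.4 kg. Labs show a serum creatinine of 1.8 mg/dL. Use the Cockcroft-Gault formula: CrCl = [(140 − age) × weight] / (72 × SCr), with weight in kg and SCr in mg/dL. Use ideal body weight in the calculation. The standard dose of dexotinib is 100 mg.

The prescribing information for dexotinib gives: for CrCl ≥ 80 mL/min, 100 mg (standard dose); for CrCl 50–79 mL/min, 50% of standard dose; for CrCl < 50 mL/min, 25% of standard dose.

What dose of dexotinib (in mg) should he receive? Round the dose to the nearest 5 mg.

CrCl = (140 − 70) × 41.4 / (72 × 1.8) = 2898.0 / 129.60 ≈ 22.4 mL/min
CrCl ≈ 22 mL/min → bracket < 50 mL/min.
25% of 100 mg = 25 mg

25 mg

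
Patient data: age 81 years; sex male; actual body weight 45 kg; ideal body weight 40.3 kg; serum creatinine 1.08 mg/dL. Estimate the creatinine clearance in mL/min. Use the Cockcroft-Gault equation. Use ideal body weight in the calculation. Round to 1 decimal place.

30.6 mL/min

CrCl = (140 − 81) × 40.3 / (72 × 1.08) = 2377.7 / 77.76 ≈ 30.6 mL/min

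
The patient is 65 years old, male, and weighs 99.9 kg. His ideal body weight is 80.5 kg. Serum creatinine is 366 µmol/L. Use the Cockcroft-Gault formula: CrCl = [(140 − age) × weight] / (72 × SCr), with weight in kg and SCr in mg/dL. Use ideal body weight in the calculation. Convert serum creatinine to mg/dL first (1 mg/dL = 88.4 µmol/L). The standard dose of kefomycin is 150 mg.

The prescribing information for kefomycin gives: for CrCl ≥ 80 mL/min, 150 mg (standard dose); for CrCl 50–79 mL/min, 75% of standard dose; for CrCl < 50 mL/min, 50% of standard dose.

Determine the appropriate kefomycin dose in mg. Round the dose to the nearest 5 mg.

SCr = 366 / 88.4 = 4.14 mg/dL
CrCl = (140 − 65) × 80.5 / (72 × 4.14) = 6037.5 / 298.08 ≈ 20.3 mL/min
CrCl ≈ 20 mL/min → bracket < 50 mL/min.
50% of 150 mg = 75 mg

75 mg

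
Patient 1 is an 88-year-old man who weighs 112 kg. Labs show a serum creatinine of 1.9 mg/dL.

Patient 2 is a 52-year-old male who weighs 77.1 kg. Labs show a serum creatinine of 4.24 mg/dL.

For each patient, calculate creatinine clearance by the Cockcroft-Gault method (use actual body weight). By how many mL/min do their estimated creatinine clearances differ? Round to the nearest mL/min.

Patient 1: CrCl = (140 − 88) × 112 / (72 × 1.9) = 5824.0 / 136.80 ≈ 42.6 mL/min
Patient 2: CrCl = (140 − 52) × 77.1 / (72 × 4.24) = 6784.8 / 305.28 ≈ 22.2 mL/min
|42.6 − 22.2| = 20.4 mL/min

20 mL/min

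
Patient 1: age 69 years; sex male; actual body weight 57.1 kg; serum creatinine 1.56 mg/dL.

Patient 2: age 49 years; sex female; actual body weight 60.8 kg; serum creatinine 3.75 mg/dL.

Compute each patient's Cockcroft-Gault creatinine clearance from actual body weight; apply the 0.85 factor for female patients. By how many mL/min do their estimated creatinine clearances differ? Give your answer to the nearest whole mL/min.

Patient 1: CrCl = (140 − 69) × 57.1 / (72 × 1.56) = 4054.1 / 112.32 ≈ 36.1 mL/min
Patient 2: CrCl = (140 − 49) × 60.8 / (72 × 3.75) × 0.85 = 5532.8 / 270.00 × 0.85 ≈ 17.4 mL/min
|36.1 − 17.4| = 18.7 mL/min

19 mL/min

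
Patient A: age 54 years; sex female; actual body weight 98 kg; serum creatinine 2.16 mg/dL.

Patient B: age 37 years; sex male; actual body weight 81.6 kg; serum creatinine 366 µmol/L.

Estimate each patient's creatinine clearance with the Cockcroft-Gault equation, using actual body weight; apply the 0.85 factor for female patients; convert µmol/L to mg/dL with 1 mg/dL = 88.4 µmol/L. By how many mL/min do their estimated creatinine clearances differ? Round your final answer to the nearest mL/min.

Patient A: CrCl = (140 − 54) × 98 / (72 × 2.16) × 0.85 = 8428.0 / 155.52 × 0.85 ≈ 46.1 mL/min
Patient B: SCr = 366 / 88.4 = 4.14 mg/dL
Patient B: CrCl = (140 − 37) × 81.6 / (72 × 4.14) = 8404.8 / 298.08 ≈ 28.2 mL/min
|46.1 − 28.2| = 17.9 mL/min

18 mL/min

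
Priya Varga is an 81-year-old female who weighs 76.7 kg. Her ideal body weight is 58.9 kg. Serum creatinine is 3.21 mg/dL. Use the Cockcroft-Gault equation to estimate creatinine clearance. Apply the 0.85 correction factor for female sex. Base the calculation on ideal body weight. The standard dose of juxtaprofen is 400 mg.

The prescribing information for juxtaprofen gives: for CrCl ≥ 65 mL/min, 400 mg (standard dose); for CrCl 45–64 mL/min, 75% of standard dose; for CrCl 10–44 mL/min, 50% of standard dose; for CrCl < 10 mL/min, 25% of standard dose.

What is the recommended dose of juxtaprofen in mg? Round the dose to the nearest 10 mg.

200 mg

CrCl = (140 − 81) × 58.9 / (72 × 3.21) × 0.85 = 3475.1 / 231.12 × 0.85 ≈ 12.8 mL/min
CrCl ≈ 13 mL/min → bracket 10–44 mL/min.
50% of 400 mg = 200 mg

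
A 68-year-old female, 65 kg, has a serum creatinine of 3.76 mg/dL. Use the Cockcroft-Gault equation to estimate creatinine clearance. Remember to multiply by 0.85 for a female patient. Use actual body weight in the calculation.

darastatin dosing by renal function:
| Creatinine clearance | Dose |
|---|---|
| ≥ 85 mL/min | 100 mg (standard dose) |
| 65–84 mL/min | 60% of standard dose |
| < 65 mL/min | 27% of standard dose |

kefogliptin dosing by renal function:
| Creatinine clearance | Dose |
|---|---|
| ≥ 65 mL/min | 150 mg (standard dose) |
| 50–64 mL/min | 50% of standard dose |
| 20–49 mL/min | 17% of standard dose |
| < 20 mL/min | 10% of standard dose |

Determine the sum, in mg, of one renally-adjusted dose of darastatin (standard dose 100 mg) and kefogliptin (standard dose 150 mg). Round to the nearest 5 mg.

40 mg

CrCl = (140 − 68) × 65 / (72 × 3.76) × 0.85 = 4680.0 / 270.72 × 0.85 ≈ 14.7 mL/min
CrCl ≈ 15 mL/min.
darastatin: < 65 mL/min → 27% of 100 mg = 27 mg.
kefogliptin: < 20 mL/min → 10% of 150 mg = 15 mg.
Total = 27 + 15 = 42 mg.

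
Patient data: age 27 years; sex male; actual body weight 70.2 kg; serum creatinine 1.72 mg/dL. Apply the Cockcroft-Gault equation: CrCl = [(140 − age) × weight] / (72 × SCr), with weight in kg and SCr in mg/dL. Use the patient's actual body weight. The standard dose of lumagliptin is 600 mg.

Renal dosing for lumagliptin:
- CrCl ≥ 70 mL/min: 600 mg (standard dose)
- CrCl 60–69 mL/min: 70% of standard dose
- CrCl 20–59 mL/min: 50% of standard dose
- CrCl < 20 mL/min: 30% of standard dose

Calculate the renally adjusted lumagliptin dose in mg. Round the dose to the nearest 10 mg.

420 mg

CrCl = (140 − 27) × 70.2 / (72 × 1.72) = 7932.6 / 123.84 ≈ 64.1 mL/min
CrCl ≈ 64 mL/min → bracket 60–69 mL/min.
70% of 600 mg = 420 mg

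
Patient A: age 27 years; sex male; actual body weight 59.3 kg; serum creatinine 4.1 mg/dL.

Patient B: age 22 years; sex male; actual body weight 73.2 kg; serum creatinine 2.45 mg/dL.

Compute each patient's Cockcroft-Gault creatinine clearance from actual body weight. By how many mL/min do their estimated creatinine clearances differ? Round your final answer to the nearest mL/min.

Patient A: CrCl = (140 − 27) × 59.3 / (72 × 4.1) = 6700.9 / 295.20 ≈ 22.7 mL/min
Patient B: CrCl = (140 − 22) × 73.2 / (72 × 2.45) = 8637.6 / 176.40 ≈ 49.0 mL/min
|22.7 − 49.0| = 26.3 mL/min

26 mL/min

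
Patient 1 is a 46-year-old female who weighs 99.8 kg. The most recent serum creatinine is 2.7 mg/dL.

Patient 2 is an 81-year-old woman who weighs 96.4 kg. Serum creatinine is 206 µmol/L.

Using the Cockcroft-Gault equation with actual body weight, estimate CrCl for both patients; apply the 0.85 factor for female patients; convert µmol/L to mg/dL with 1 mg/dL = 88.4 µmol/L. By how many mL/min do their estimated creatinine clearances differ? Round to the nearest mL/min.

12 mL/min

Patient 1: CrCl = (140 − 46) × 99.8 / (72 × 2.7) × 0.85 = 9381.2 / 194.40 × 0.85 ≈ 41.0 mL/min
Patient 2: SCr = 206 / 88.4 = 2.33 mg/dL
Patient 2: CrCl = (140 − 81) × 96.4 / (72 × 2.33) × 0.85 = 5687.6 / 167.76 × 0.85 ≈ 28.8 mL/min
|41.0 − 28.8| = 12.2 mL/min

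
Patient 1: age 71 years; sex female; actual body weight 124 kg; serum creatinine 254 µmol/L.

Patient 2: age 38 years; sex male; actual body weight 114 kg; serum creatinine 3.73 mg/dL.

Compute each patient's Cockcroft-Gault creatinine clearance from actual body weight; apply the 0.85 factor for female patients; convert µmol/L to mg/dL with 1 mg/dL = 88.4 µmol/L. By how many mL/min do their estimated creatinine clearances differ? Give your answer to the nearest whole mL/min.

8 mL/min

Patient 1: SCr = 254 / 88.4 = 2.873 mg/dL
Patient 1: CrCl = (140 − 71) × 124 / (72 × 2.873) × 0.85 = 8556.0 / 206.86 × 0.85 ≈ 35.2 mL/min
Patient 2: CrCl = (140 − 38) × 114 / (72 × 3.73) = 11628.0 / 268.56 ≈ 43.3 mL/min
|35.2 − 43.3| = 8.1 mL/min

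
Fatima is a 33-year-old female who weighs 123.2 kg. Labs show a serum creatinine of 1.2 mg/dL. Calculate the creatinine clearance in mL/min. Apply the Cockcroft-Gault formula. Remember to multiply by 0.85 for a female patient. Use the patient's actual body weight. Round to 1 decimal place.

CrCl = (140 − 33) × 123.2 / (72 × 1.2) × 0.85 = 13182.4 / 86.40 × 0.85 ≈ 129.7 mL/min

129.7 mL/min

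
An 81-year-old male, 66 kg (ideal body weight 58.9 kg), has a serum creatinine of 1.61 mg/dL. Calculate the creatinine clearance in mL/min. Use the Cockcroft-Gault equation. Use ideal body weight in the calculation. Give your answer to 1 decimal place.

CrCl = (140 − 81) × 58.9 / (72 × 1.61) = 3475.1 / 115.92 ≈ 30.0 mL/min

30.0 mL/min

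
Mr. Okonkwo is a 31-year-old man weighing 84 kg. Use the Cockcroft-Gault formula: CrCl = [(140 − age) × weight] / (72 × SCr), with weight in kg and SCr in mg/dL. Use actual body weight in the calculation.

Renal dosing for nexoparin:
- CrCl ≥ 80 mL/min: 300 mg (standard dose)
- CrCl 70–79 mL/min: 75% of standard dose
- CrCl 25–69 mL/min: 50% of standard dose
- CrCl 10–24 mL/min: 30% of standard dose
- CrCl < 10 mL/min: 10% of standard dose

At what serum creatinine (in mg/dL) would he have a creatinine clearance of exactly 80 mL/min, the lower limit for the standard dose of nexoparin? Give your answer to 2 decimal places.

Standard dose requires CrCl ≥ 80 mL/min.
Set (140 − 31) × 84 / (72 × SCr) = 80
SCr = (140 − 31) × 84 / (72 × 80) = 1.590 mg/dL

1.59 mg/dL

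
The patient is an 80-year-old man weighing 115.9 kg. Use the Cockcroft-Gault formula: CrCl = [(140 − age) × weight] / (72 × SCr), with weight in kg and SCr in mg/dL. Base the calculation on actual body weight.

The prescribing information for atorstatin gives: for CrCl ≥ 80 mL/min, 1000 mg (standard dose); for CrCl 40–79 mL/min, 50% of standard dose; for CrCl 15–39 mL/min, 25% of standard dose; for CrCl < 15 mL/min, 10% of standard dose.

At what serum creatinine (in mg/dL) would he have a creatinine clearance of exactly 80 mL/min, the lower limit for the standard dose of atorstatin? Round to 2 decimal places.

Standard dose requires CrCl ≥ 80 mL/min.
Set (140 − 80) × 115.9 / (72 × SCr) = 80
SCr = (140 − 80) × 115.9 / (72 × 80) = 1.207 mg/dL

1.21 mg/dL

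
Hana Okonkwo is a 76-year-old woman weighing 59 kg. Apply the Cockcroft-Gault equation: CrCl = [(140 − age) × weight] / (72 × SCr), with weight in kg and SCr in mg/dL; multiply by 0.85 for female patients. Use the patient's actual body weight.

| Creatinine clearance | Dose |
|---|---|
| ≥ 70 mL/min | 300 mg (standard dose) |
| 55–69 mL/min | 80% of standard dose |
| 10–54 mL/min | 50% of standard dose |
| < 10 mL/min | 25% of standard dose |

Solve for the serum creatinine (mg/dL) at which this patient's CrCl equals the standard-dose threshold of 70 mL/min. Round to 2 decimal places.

0.64 mg/dL

Standard dose requires CrCl ≥ 70 mL/min.
Set (140 − 76) × 59 × 0.85 / (72 × SCr) = 70
SCr = (140 − 76) × 59 × 0.85 / (72 × 70) = 0.637 mg/dL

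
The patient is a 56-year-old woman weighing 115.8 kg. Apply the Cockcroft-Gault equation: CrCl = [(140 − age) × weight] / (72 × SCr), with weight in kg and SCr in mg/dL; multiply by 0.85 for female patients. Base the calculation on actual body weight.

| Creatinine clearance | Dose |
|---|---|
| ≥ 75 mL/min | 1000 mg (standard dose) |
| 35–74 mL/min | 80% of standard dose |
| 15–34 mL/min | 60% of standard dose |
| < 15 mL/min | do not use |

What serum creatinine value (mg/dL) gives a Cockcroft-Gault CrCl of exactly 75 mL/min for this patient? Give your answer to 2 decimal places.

Standard dose requires CrCl ≥ 75 mL/min.
Set (140 − 56) × 115.8 × 0.85 / (72 × SCr) = 75
SCr = (140 − 56) × 115.8 × 0.85 / (72 × 75) = 1.531 mg/dL

1.53 mg/dL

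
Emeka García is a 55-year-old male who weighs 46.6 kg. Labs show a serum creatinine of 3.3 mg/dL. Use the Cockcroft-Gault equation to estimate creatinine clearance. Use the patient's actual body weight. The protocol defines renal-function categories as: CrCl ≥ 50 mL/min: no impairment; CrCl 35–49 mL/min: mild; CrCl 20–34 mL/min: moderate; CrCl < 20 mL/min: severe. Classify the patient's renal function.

severe

CrCl = (140 − 55) × 46.6 / (72 × 3.3) = 3961.0 / 237.60 ≈ 16.7 mL/min
17 mL/min falls in the 'severe' range.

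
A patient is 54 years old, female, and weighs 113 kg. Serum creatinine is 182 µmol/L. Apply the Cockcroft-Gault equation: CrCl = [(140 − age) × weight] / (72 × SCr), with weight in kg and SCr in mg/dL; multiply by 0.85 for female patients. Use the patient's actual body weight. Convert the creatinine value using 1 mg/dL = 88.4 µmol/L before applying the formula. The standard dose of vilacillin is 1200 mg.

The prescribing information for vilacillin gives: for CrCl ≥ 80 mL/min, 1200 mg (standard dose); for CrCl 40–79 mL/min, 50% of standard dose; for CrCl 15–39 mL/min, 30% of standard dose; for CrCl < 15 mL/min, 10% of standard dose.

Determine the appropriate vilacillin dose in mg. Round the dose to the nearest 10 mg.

SCr = 182 / 88.4 = 2.059 mg/dL
CrCl = (140 − 54) × 113 / (72 × 2.059) × 0.85 = 9718.0 / 148.25 × 0.85 ≈ 55.7 mL/min
CrCl ≈ 56 mL/min → bracket 40–79 mL/min.
50% of 1200 mg = 600 mg

600 mg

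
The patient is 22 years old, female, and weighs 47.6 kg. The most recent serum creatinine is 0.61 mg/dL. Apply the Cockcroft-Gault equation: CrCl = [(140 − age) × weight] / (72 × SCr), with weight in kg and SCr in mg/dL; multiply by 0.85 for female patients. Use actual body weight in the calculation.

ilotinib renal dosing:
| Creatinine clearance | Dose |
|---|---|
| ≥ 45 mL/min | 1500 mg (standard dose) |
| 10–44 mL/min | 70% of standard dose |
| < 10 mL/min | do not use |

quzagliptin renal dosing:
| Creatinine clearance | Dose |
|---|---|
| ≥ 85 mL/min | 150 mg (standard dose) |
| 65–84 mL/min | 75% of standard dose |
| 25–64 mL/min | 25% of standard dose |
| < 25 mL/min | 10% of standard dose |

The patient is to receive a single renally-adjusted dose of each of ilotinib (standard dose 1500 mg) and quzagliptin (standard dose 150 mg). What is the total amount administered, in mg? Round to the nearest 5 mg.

CrCl = (140 − 22) × 47.6 / (72 × 0.61) × 0.85 = 5616.8 / 43.92 × 0.85 ≈ 108.7 mL/min
CrCl ≈ 109 mL/min.
ilotinib: ≥ 45 mL/min → 100% of 1500 mg = 1500 mg.
quzagliptin: ≥ 85 mL/min → 100% of 150 mg = 150 mg.
Total = 1500 + 150 = 1650 mg.

1650 mg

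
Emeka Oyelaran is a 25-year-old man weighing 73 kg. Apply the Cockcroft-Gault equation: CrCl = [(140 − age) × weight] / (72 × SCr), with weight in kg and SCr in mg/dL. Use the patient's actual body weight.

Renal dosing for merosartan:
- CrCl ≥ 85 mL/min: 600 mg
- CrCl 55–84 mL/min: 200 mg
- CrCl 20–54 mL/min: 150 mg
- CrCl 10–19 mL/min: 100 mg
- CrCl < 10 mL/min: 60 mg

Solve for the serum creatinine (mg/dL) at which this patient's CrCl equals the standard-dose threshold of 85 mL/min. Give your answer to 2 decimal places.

Standard dose requires CrCl ≥ 85 mL/min.
Set (140 − 25) × 73 / (72 × SCr) = 85
SCr = (140 − 25) × 73 / (72 × 85) = 1.372 mg/dL

1.37 mg/dL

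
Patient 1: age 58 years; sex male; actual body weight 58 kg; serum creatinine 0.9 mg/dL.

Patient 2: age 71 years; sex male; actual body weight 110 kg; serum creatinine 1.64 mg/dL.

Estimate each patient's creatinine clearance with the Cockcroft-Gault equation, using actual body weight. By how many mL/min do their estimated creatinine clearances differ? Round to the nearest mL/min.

Patient 1: CrCl = (140 − 58) × 58 / (72 × 0.9) = 4756.0 / 64.80 ≈ 73.4 mL/min
Patient 2: CrCl = (140 − 71) × 110 / (72 × 1.64) = 7590.0 / 118.08 ≈ 64.3 mL/min
|73.4 − 64.3| = 9.1 mL/min

9 mL/min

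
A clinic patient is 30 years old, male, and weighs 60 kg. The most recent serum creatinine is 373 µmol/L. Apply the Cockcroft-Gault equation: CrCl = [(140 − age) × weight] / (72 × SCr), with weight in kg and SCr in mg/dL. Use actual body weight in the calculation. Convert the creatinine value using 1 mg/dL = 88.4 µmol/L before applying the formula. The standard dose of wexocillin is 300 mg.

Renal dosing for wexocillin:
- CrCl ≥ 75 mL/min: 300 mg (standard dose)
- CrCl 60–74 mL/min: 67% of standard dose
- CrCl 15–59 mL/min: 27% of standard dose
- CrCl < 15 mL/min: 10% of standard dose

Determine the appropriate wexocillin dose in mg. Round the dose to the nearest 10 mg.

SCr = 373 / 88.4 = 4.219 mg/dL
CrCl = (140 − 30) × 60 / (72 × 4.219) = 6600.0 / 303.77 ≈ 21.7 mL/min
CrCl ≈ 22 mL/min → bracket 15–59 mL/min.
27% of 300 mg = 81 mg → 80 mg

80 mg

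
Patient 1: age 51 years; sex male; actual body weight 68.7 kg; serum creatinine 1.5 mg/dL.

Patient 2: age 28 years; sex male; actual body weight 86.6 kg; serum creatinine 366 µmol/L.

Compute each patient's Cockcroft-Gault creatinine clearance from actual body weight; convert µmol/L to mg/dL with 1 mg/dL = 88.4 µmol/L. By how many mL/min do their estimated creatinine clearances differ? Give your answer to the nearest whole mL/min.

Patient 1: CrCl = (140 − 51) × 68.7 / (72 × 1.5) = 6114.3 / 108.00 ≈ 56.6 mL/min
Patient 2: SCr = 366 / 88.4 = 4.14 mg/dL
Patient 2: CrCl = (140 − 28) × 86.6 / (72 × 4.14) = 9699.2 / 298.08 ≈ 32.5 mL/min
|56.6 − 32.5| = 24.1 mL/min

24 mL/min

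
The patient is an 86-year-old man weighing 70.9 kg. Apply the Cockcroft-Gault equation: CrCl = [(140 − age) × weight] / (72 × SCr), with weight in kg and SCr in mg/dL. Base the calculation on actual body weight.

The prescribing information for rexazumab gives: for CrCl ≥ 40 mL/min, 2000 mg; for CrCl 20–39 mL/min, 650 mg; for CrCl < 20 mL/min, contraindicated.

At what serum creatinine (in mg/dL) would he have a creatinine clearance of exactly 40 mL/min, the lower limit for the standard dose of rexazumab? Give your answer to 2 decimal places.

1.33 mg/dL

Standard dose requires CrCl ≥ 40 mL/min.
Set (140 − 86) × 70.9 / (72 × SCr) = 40
SCr = (140 − 86) × 70.9 / (72 × 40) = 1.329 mg/dL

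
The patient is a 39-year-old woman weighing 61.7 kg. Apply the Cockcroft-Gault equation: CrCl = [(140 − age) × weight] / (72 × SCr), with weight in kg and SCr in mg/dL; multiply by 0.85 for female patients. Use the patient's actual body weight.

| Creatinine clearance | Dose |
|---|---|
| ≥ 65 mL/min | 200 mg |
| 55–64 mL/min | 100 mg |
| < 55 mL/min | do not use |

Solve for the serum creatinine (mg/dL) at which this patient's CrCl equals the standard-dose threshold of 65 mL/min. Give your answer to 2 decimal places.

1.13 mg/dL

Standard dose requires CrCl ≥ 65 mL/min.
Set (140 − 39) × 61.7 × 0.85 / (72 × SCr) = 65
SCr = (140 − 39) × 61.7 × 0.85 / (72 × 65) = 1.132 mg/dL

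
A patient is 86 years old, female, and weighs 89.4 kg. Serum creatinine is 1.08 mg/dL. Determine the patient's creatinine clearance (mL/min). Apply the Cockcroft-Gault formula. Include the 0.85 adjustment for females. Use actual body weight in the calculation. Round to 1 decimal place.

CrCl = (140 − 86) × 89.4 / (72 × 1.08) × 0.85 = 4827.6 / 77.76 × 0.85 ≈ 52.8 mL/min

52.8 mL/min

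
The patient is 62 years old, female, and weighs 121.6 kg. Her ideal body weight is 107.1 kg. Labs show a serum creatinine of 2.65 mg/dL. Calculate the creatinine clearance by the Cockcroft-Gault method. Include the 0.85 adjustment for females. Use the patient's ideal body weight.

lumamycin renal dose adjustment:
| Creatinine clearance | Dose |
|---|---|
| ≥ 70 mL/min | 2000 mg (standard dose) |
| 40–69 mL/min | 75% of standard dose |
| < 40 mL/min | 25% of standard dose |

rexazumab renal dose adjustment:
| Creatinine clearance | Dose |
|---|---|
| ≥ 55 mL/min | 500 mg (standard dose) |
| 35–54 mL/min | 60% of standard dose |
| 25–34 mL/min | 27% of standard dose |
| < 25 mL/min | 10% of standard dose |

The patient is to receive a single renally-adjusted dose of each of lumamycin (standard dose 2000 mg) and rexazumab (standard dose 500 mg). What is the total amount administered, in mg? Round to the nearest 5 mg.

800 mg

CrCl = (140 − 62) × 107.1 / (72 × 2.65) × 0.85 = 8353.8 / 190.80 × 0.85 ≈ 37.2 mL/min
CrCl ≈ 37 mL/min.
lumamycin: < 40 mL/min → 25% of 2000 mg = 500 mg.
rexazumab: 35–54 mL/min → 60% of 500 mg = 300 mg.
Total = 500 + 300 = 800 mg.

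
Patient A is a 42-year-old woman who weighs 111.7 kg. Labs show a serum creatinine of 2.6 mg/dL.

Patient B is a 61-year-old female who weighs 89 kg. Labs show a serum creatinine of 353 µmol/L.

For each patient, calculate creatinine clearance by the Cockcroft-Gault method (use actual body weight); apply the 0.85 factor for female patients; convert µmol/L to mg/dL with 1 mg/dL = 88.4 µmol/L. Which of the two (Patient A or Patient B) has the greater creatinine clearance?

Patient A: CrCl = (140 − 42) × 111.7 / (72 × 2.6) × 0.85 = 10946.6 / 187.20 × 0.85 ≈ 49.7 mL/min
Patient B: SCr = 353 / 88.4 = 3.993 mg/dL
Patient B: CrCl = (140 − 61) × 89 / (72 × 3.993) × 0.85 = 7031.0 / 287.50 × 0.85 ≈ 20.8 mL/min
49.7 vs 20.8 mL/min → Patient A is higher.

Patient A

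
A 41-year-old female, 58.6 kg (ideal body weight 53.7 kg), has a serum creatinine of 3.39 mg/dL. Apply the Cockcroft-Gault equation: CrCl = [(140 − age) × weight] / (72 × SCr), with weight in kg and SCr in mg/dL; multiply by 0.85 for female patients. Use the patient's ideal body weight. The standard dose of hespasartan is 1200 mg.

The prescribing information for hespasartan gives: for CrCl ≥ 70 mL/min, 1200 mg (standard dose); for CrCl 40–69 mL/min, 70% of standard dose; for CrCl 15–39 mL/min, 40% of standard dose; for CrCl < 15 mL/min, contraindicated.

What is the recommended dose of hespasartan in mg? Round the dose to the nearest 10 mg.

CrCl = (140 − 41) × 53.7 / (72 × 3.39) × 0.85 = 5316.3 / 244.08 × 0.85 ≈ 18.5 mL/min
CrCl ≈ 19 mL/min → bracket 15–39 mL/min.
40% of 1200 mg = 480 mg

480 mg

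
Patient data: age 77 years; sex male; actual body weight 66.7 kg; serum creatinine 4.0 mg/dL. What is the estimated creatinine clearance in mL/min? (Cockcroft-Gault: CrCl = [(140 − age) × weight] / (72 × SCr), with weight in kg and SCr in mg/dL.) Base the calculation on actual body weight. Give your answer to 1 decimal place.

14.6 mL/min

CrCl = (140 − 77) × 66.7 / (72 × 4) = 4202.1 / 288.00 ≈ 14.6 mL/min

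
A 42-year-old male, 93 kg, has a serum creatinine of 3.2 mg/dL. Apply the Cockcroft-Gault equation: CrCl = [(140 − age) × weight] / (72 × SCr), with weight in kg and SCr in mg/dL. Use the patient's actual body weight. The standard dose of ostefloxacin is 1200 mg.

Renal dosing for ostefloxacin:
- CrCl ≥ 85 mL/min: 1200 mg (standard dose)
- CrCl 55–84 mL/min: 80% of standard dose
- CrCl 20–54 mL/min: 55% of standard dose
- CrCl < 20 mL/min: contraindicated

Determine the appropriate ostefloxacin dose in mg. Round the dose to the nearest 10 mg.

CrCl = (140 − 42) × 93 / (72 × 3.2) = 9114.0 / 230.40 ≈ 39.6 mL/min
CrCl ≈ 40 mL/min → bracket 20–54 mL/min.
55% of 1200 mg = 660 mg

660 mg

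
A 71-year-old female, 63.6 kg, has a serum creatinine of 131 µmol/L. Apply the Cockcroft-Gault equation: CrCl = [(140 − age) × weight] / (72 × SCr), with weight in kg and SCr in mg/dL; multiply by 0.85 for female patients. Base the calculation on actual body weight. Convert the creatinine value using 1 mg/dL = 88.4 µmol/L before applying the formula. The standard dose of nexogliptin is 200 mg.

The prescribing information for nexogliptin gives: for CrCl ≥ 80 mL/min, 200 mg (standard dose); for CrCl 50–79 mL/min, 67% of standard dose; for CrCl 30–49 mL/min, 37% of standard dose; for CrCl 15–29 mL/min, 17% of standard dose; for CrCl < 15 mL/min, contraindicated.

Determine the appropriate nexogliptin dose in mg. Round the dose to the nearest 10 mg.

SCr = 131 / 88.4 = 1.482 mg/dL
CrCl = (140 − 71) × 63.6 / (72 × 1.482) × 0.85 = 4388.4 / 106.70 × 0.85 ≈ 35.0 mL/min
CrCl ≈ 35 mL/min → bracket 30–49 mL/min.
37% of 200 mg = 74 mg → 70 mg

70 mg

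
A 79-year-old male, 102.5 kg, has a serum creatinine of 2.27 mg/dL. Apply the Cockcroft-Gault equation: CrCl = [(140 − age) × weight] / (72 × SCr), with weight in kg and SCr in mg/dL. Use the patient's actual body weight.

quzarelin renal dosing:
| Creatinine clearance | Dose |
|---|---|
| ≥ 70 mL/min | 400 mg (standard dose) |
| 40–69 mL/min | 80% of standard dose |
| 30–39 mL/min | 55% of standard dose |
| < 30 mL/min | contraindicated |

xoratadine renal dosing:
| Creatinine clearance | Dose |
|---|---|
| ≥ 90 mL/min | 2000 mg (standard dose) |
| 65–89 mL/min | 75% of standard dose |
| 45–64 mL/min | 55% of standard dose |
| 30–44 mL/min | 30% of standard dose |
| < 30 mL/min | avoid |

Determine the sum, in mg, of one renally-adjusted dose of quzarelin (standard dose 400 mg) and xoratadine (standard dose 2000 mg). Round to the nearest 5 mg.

CrCl = (140 − 79) × 102.5 / (72 × 2.27) = 6252.5 / 163.44 ≈ 38.3 mL/min
CrCl ≈ 38 mL/min.
quzarelin: 30–39 mL/min → 55% of 400 mg = 220 mg.
xoratadine: 30–44 mL/min → 30% of 2000 mg = 600 mg.
Total = 220 + 600 = 820 mg.

820 mg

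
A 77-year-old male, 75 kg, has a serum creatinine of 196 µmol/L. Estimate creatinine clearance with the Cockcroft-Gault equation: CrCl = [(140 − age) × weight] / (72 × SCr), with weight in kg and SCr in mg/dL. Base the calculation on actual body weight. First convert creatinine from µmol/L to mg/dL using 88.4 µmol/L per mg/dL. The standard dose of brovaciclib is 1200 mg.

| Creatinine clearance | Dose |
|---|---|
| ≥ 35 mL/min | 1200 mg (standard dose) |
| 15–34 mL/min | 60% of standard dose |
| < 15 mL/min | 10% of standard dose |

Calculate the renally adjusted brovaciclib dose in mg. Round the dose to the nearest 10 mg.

SCr = 196 / 88.4 = 2.217 mg/dL
CrCl = (140 − 77) × 75 / (72 × 2.217) = 4725.0 / 159.62 ≈ 29.6 mL/min
CrCl ≈ 30 mL/min → bracket 15–34 mL/min.
60% of 1200 mg = 720 mg

720 mg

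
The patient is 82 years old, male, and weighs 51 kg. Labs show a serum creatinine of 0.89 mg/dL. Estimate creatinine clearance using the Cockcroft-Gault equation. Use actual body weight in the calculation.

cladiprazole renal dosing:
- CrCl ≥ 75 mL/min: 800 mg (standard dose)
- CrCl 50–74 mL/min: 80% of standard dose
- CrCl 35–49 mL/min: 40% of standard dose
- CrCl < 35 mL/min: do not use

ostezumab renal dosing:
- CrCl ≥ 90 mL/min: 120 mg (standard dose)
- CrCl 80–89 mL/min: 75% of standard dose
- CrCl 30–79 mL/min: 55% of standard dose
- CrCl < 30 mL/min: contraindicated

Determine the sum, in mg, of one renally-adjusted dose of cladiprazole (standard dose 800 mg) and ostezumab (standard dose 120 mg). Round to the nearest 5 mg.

CrCl = (140 − 82) × 51 / (72 × 0.89) = 2958.0 / 64.08 ≈ 46.2 mL/min
CrCl ≈ 46 mL/min.
cladiprazole: 35–49 mL/min → 40% of 800 mg = 320 mg.
ostezumab: 30–79 mL/min → 55% of 120 mg = 66 mg.
Total = 320 + 66 = 386 mg.

385 mg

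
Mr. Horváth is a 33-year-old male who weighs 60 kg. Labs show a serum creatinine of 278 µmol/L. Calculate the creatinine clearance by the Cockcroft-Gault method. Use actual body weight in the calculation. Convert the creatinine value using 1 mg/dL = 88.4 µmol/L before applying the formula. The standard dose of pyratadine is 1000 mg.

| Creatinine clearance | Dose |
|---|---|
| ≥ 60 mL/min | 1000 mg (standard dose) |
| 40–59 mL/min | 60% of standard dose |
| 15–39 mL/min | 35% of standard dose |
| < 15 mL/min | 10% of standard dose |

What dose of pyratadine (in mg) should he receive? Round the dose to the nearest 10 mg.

SCr = 278 / 88.4 = 3.145 mg/dL
CrCl = (140 − 33) × 60 / (72 × 3.145) = 6420.0 / 226.44 ≈ 28.4 mL/min
CrCl ≈ 28 mL/min → bracket 15–39 mL/min.
35% of 1000 mg = 350 mg

350 mg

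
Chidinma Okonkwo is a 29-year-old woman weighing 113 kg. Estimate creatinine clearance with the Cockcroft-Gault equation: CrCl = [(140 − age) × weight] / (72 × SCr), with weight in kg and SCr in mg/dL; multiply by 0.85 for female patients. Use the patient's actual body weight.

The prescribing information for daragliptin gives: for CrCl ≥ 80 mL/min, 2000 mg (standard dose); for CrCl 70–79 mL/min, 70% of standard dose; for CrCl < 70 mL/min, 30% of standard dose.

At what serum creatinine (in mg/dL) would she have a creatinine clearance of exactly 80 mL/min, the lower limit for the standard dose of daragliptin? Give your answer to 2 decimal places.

1.85 mg/dL

Standard dose requires CrCl ≥ 80 mL/min.
Set (140 − 29) × 113 × 0.85 / (72 × SCr) = 80
SCr = (140 − 29) × 113 × 0.85 / (72 × 80) = 1.851 mg/dL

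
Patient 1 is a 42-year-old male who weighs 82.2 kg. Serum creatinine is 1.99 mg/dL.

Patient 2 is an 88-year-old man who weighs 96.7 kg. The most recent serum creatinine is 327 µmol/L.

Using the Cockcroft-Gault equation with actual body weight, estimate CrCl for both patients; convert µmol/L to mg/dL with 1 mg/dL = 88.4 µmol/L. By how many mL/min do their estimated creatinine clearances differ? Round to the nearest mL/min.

37 mL/min

Patient 1: CrCl = (140 − 42) × 82.2 / (72 × 1.99) = 8055.6 / 143.28 ≈ 56.2 mL/min
Patient 2: SCr = 327 / 88.4 = 3.699 mg/dL
Patient 2: CrCl = (140 − 88) × 96.7 / (72 × 3.699) = 5028.4 / 266.33 ≈ 18.9 mL/min
|56.2 − 18.9| = 37.3 mL/min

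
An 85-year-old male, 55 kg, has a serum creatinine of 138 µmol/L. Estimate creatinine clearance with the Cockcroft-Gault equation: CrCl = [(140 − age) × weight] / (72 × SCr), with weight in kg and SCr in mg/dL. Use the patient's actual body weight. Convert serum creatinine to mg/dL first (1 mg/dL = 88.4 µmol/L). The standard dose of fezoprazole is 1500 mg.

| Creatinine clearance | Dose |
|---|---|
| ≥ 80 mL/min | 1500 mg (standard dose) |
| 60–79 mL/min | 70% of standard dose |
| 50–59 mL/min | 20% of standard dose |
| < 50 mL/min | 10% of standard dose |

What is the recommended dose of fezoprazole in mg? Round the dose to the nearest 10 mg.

SCr = 138 / 88.4 = 1.561 mg/dL
CrCl = (140 − 85) × 55 / (72 × 1.561) = 3025.0 / 112.39 ≈ 26.9 mL/min
CrCl ≈ 27 mL/min → bracket < 50 mL/min.
10% of 1500 mg = 150 mg

150 mg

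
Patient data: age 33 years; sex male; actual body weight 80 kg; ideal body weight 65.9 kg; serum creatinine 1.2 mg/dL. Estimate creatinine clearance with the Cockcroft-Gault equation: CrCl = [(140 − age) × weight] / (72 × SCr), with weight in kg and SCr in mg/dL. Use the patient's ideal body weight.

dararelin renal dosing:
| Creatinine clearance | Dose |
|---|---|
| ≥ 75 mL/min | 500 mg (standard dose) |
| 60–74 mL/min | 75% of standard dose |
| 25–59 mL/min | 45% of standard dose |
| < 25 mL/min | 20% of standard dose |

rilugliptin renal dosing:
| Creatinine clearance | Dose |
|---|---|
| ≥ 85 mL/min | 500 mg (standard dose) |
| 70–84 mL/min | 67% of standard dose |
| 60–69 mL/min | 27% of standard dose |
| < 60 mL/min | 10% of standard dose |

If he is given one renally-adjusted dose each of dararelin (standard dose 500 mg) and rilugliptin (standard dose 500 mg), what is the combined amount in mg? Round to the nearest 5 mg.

CrCl = (140 − 33) × 65.9 / (72 × 1.2) = 7051.3 / 86.40 ≈ 81.6 mL/min
CrCl ≈ 82 mL/min.
dararelin: ≥ 75 mL/min → 100% of 500 mg = 500 mg.
rilugliptin: 70–84 mL/min → 67% of 500 mg = 335 mg.
Total = 500 + 335 = 835 mg.

835 mg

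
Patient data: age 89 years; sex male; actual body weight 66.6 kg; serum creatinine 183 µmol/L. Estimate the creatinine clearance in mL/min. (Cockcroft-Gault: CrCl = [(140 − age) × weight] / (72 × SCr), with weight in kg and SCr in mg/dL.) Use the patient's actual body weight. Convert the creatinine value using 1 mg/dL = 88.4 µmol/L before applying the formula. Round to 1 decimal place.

22.8 mL/min

SCr = 183 / 88.4 = 2.07 mg/dL
CrCl = (140 − 89) × 66.6 / (72 × 2.07) = 3396.6 / 149.04 ≈ 22.8 mL/min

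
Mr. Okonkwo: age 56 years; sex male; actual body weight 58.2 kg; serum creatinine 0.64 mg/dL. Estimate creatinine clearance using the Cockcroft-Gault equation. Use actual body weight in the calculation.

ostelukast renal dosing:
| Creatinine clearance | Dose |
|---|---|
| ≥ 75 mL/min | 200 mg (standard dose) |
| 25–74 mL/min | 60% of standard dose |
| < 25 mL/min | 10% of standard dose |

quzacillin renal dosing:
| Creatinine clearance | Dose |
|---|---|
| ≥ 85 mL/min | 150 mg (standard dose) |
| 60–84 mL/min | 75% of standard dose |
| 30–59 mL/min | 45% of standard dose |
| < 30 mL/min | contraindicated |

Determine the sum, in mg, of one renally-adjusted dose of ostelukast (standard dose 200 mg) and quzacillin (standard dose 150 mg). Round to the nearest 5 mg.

CrCl = (140 − 56) × 58.2 / (72 × 0.64) = 4888.8 / 46.08 ≈ 106.1 mL/min
CrCl ≈ 106 mL/min.
ostelukast: ≥ 75 mL/min → 100% of 200 mg = 200 mg.
quzacillin: ≥ 85 mL/min → 100% of 150 mg = 150 mg.
Total = 200 + 150 = 350 mg.

350 mg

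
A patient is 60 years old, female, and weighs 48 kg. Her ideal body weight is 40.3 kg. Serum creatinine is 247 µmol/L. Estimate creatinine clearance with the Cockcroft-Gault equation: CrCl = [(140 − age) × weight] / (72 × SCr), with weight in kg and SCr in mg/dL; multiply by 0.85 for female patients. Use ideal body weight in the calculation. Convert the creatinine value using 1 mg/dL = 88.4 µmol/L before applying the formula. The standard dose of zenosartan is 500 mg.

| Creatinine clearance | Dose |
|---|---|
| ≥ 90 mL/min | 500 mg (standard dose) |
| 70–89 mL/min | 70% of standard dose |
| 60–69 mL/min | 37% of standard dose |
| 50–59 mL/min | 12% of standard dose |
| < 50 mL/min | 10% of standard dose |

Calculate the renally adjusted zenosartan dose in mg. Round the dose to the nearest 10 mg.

SCr = 247 / 88.4 = 2.794 mg/dL
CrCl = (140 − 60) × 40.3 / (72 × 2.794) × 0.85 = 3224.0 / 201.17 × 0.85 ≈ 13.6 mL/min
CrCl ≈ 14 mL/min → bracket < 50 mL/min.
10% of 500 mg = 50 mg

50 mg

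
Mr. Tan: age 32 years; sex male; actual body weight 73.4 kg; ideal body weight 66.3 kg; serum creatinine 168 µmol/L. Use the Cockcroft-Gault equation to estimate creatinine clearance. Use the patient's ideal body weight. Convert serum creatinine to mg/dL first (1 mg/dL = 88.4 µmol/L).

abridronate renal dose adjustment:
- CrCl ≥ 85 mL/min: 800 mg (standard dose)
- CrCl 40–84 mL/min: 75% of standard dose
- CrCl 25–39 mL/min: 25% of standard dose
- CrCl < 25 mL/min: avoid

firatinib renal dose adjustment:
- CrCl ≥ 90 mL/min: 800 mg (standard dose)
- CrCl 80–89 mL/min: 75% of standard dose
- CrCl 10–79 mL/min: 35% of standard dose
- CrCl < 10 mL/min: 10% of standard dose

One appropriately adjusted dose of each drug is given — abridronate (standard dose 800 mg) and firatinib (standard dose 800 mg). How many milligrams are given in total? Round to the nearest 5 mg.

880 mg

SCr = 168 / 88.4 = 1.9 mg/dL
CrCl = (140 − 32) × 66.3 / (72 × 1.9) = 7160.4 / 136.80 ≈ 52.3 mL/min
CrCl ≈ 52 mL/min.
abridronate: 40–84 mL/min → 75% of 800 mg = 600 mg.
firatinib: 10–79 mL/min → 35% of 800 mg = 280 mg.
Total = 600 + 280 = 880 mg.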